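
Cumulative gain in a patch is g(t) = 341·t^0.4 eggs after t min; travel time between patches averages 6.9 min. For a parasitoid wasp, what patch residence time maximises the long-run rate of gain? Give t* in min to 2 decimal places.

4.60 min

Maximise g(t)/(T+t): set derivative to zero → g'(t)(T+t) = g(t).
g'(t) = 0.4·341·t^-0.6. Setting 0.4·341·t^-0.6 = 341·t^0.4/(6.9+t) gives 0.4(6.9+t) = t, so 0.60·t = 0.4×6.9.
t* = 0.4×6.9/0.60 = 4.6 min.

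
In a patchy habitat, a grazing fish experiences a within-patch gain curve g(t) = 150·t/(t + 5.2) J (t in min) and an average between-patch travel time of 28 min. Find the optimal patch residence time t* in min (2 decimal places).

Maximise g(t)/(T+t): set derivative to zero → g'(t)(T+t) = g(t).
g'(t) = 150·5.2/(t + 5.2)². Setting 150·5.2/(t+5.2)² = 150t/[(t+5.2)(28+t)] gives 5.2(28+t) = t(t+5.2), so t² = 5.2×28 = 145.6.
t* = √145.6 = 12.07 min.

12.07 min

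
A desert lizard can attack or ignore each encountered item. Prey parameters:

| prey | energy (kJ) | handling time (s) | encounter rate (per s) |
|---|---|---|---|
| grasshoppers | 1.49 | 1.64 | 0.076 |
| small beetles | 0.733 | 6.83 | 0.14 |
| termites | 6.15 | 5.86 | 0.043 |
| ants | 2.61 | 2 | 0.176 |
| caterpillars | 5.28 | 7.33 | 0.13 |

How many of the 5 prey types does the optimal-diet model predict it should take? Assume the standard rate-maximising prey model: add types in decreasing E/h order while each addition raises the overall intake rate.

4

E/h in descending order: ants 1.3, termites 1.05, grasshoppers 0.909, caterpillars 0.72, small beetles 0.107 kJ/s. The optimal diet is the largest prefix of this list for which every included type satisfies E_i/h_i > R on the types above it.
Rate on top 1: 0.3398. termites: 1.05 > 0.3398 → include.
Rate on top 2: 0.4513. grasshoppers: 0.909 > 0.4513 → include.
Rate on top 3: 0.4842. caterpillars: 0.72 > 0.4842 → include.
Rate on top 4: 0.5681. small beetles: 0.107 < 0.5681 → exclude; stop.
Optimal diet: ants, termites, grasshoppers, caterpillars — 4 of 5 types.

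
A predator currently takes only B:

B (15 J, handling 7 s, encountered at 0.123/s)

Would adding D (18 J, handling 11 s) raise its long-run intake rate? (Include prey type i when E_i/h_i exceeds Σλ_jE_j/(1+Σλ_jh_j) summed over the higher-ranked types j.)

On B alone, R = ΣλE/(1+Σλh) = 1.845/1.861 = 0.9914 J/s.
D: E/h = 18/11 = 1.636 J/s.
Since 1.636 > R, including D increases the long-run rate.

Yes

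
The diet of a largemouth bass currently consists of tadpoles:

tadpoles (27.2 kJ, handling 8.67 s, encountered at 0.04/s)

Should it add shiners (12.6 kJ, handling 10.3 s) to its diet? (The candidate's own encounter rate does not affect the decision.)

Yes

Current rate: (0.04×27.2)/(1 + 0.04×8.67) = 0.8078 kJ/s.
Profitability of shiners: 12.6/10.3 = 1.223 kJ/s.
Since 1.223 > R, including shiners increases the long-run rate.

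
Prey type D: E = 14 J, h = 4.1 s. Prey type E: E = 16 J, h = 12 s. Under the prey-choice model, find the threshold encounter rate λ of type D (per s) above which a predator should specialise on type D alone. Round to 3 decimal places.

Drop type E once their profitability E₂/h₂ falls below the rate achievable on type D alone: E₂/h₂ = λE₁/(1 + λh₁).
Solve for λ: λE₁h₂ = E₂(1 + λh₁) → λ(E₁h₂ − E₂h₁) = E₂ → λ = E₂/(E₁h₂ − E₂h₁).
λ = 16/(14×12 − 16×4.1) = 16/102.4 = 0.1562 per s.

0.156 per s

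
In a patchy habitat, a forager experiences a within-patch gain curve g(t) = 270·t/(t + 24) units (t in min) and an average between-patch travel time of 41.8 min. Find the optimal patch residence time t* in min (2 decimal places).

Optimal t* satisfies g'(t*) = g(t*)/(T + t*).
g'(t) = 270·24/(t + 24)². Setting 270·24/(t+24)² = 270t/[(t+24)(41.8+t)] gives 24(41.8+t) = t(t+24), so t² = 24×41.8 = 1003.
t* = √1003 = 31.67 min.

31.67 min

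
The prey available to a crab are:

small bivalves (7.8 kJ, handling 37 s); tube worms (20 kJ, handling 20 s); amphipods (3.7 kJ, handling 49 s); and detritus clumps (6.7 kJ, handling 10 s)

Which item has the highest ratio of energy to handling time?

Profitability E/h (kJ/s): small bivalves = 7.8/37 = 0.211, tube worms = 20/20 = 1, amphipods = 3.7/49 = 0.0755, detritus clumps = 6.7/10 = 0.67.
Ranked: tube worms > detritus clumps > small bivalves > amphipods.

tube worms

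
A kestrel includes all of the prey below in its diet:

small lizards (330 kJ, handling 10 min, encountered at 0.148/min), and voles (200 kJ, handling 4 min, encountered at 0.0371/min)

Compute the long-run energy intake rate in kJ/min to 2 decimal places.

Energy encountered per unit search time: 0.148×330 + 0.0371×200 = 56.26 kJ/min.
Handling time per unit search time: 0.148×10 + 0.0371×4 = 1.628.
Rate = 56.26/(1 + 1.628) = 21.4 kJ/min.

21.40 kJ/min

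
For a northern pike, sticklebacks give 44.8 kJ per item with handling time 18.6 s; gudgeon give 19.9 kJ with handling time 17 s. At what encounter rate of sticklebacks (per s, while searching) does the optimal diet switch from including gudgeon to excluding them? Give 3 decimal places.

Drop gudgeon once their profitability E₂/h₂ falls below the rate achievable on sticklebacks alone: E₂/h₂ = λE₁/(1 + λh₁).
Solve for λ: λE₁h₂ = E₂(1 + λh₁) → λ(E₁h₂ − E₂h₁) = E₂ → λ = E₂/(E₁h₂ − E₂h₁).
λ = 19.9/(44.8×17 − 19.9×18.6) = 19.9/391.5 = 0.05084 per s.

0.051 per s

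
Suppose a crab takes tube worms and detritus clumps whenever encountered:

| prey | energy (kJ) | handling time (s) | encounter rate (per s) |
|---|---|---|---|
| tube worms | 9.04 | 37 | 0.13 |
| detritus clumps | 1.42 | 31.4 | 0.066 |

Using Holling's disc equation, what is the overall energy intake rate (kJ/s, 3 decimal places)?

R = Σλ_iE_i / (1 + Σλ_ih_i)
Numerator: 0.13×9.04 + 0.066×1.42 = 1.269
Denominator: 1 + 0.13×37 + 0.066×31.4 = 7.882
R = 1.269/7.882 = 0.161 kJ/s

0.161 kJ/s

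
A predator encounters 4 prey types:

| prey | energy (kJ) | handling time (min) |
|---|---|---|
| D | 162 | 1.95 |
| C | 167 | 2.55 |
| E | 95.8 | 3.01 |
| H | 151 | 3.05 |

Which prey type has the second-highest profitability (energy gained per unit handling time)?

In descending order of E/h:
D: 162/1.95 = 83.1 kJ/min
C: 167/2.55 = 65.5 kJ/min
H: 151/3.05 = 49.5 kJ/min
E: 95.8/3.01 = 31.8 kJ/min

C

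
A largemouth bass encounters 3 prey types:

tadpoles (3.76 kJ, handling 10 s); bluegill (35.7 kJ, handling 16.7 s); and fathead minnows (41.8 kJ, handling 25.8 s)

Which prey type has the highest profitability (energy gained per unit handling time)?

In descending order of E/h:
bluegill: 35.7/16.7 = 2.14 kJ/s
fathead minnows: 41.8/25.8 = 1.62 kJ/s
tadpoles: 3.76/10 = 0.376 kJ/s

bluegill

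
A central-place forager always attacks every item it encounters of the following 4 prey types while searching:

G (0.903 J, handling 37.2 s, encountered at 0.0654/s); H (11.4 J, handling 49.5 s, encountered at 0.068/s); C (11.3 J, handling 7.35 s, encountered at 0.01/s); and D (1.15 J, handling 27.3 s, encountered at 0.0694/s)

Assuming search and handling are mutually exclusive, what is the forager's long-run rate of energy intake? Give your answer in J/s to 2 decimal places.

0.12 J/s

Energy encountered per unit search time: 0.0654×0.903 + 0.068×11.4 + 0.01×11.3 + 0.0694×1.15 = 1.027 J/s.
Handling time per unit search time: 0.0654×37.2 + 0.068×49.5 + 0.01×7.35 + 0.0694×27.3 = 7.767.
Rate = 1.027/(1 + 7.767) = 0.1172 J/s.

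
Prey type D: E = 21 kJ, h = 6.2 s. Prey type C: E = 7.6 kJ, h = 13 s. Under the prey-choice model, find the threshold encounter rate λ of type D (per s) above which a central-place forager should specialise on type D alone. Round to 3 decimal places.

0.034 per s

The zero-one rule: include type C iff E₂/h₂ > λE₁/(1+λh₁). Equality gives the switch point.
λE₁h₂ = E₂ + λE₂h₁ ⇒ λ = E₂/(E₁h₂ − E₂h₁) = 7.6/(273 − 47.12) = 0.03365 per s.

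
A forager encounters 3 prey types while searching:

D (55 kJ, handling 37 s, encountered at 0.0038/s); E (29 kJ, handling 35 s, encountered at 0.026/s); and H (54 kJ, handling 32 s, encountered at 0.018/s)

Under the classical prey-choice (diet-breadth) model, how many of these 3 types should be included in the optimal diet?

3

Rank by E/h (kJ/s): H 1.69, D 1.49, E 0.829. Include each in turn until the next type's E/h falls below the running intake rate.
Rate on top 1: 0.6168. D: 1.49 > 0.6168 → include.
Rate on top 2: 0.688. E: 0.829 > 0.688 → include.
Optimal diet: H, D, E — 3 of 3 types.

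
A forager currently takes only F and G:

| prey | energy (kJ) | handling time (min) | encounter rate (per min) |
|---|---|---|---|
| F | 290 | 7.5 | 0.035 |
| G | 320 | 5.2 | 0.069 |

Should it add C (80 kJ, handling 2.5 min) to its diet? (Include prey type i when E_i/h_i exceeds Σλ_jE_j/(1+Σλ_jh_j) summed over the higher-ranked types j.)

On F and G alone, R = ΣλE/(1+Σλh) = 32.23/1.621 = 19.88 kJ/min.
C: E/h = 80/2.5 = 32 kJ/min.
32 > 19.88, so adding C raises the average — include it.

Yes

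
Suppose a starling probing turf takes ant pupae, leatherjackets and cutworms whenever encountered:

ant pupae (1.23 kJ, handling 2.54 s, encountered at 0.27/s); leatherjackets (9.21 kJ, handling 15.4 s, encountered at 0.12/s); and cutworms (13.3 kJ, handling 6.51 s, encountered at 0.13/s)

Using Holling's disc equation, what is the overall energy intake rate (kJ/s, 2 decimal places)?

R = (0.27×1.23 + 0.12×9.21 + 0.13×13.3) / (1 + 0.27×2.54 + 0.12×15.4 + 0.13×6.51) = 3.166/4.38 = 0.7229 kJ/s.

0.72 kJ/s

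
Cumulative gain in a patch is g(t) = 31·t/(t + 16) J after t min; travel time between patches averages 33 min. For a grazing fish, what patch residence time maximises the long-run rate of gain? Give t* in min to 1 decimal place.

By the marginal value theorem, leave when the instantaneous gain rate g'(t) equals the habitat-wide average g(t)/(T + t).
g'(t) = 31·16/(t + 16)². Setting 31·16/(t+16)² = 31t/[(t+16)(33+t)] gives 16(33+t) = t(t+16), so t² = 16×33 = 528.
t* = √528 = 22.98 min.

23.0 min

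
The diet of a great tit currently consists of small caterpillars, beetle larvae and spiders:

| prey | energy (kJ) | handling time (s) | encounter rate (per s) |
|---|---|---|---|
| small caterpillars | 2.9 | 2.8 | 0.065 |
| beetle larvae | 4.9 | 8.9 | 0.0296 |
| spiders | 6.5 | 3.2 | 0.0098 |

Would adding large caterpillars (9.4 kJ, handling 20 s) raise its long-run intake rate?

Intake rate on the current diet: R = (0.065×2.9 + 0.0296×4.9 + 0.0098×6.5) / (1 + 0.065×2.8 + 0.0296×8.9 + 0.0098×3.2) = 0.3972/1.477 = 0.269 kJ/s.
large caterpillars: E/h = 9.4/20 = 0.47 kJ/s.
Since 0.47 > R, including large caterpillars increases the long-run rate.

Yes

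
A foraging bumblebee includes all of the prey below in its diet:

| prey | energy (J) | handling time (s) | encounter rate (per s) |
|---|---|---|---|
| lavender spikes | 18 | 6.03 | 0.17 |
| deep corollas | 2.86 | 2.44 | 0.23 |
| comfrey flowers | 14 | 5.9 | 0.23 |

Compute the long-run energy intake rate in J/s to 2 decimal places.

1.76 J/s

R = Σλ_iE_i / (1 + Σλ_ih_i)
Numerator: 0.17×18 + 0.23×2.86 + 0.23×14 = 6.938
Denominator: 1 + 0.17×6.03 + 0.23×2.44 + 0.23×5.9 = 3.943
R = 6.938/3.943 = 1.759 J/s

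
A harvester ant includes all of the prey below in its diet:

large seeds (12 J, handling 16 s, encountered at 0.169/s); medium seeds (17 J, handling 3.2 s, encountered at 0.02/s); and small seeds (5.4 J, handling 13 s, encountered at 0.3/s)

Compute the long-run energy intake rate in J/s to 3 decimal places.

0.520 J/s

R = (0.169×12 + 0.02×17 + 0.3×5.4) / (1 + 0.169×16 + 0.02×3.2 + 0.3×13) = 3.988/7.668 = 0.5201 J/s.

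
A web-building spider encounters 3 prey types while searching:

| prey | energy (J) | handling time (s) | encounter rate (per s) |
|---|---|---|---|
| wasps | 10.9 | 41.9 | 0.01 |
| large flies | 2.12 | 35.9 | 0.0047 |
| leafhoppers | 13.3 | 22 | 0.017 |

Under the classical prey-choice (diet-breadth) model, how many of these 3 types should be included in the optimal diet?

2

Profitabilities (E/h, J/s): leafhoppers 0.605, wasps 0.26, large flies 0.0591. Add prey in this order while the next type's profitability exceeds the intake rate on those already taken.
Rate on top 1: 0.1646. wasps: 0.26 > 0.1646 → include.
Rate on top 2: 0.1869. large flies: 0.0591 < 0.1869 → exclude; stop.
Optimal diet: leafhoppers, wasps — 2 of 3 types.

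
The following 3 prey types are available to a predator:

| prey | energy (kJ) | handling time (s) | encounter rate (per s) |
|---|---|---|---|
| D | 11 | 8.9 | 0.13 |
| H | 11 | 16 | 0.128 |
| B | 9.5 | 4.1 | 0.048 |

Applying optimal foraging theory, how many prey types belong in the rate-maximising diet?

E/h in descending order: B 2.32, D 1.24, H 0.688 kJ/s. The optimal diet is the largest prefix of this list for which every included type satisfies E_i/h_i > R on the types above it.
Rate on top 1: 0.381. D: 1.24 > 0.381 → include.
Rate on top 2: 0.8013. H: 0.688 < 0.8013 → exclude; stop.
Optimal diet: B, D — 2 of 3 types.

2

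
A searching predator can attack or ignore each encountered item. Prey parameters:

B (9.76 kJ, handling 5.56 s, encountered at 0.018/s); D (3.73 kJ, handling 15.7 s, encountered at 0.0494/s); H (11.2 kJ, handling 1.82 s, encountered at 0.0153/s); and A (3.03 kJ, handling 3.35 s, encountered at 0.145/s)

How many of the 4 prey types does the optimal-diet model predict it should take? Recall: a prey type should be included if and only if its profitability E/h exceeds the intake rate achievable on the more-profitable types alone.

3

Profitabilities (E/h, kJ/s): H 6.15, B 1.76, A 0.904, D 0.238. Add prey in this order while the next type's profitability exceeds the intake rate on those already taken.
Rate on top 1: 0.1667. B: 1.76 > 0.1667 → include.
Rate on top 2: 0.3077. A: 0.904 > 0.3077 → include.
Rate on top 3: 0.4873. D: 0.238 < 0.4873 → exclude; stop.
Optimal diet: H, B, A — 3 of 4 types.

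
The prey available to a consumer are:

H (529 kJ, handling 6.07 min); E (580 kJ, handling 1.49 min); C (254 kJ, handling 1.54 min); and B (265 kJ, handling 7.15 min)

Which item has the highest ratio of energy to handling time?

In descending order of E/h:
E: 580/1.49 = 389 kJ/min
C: 254/1.54 = 165 kJ/min
H: 529/6.07 = 87.1 kJ/min
B: 265/7.15 = 37.1 kJ/min

E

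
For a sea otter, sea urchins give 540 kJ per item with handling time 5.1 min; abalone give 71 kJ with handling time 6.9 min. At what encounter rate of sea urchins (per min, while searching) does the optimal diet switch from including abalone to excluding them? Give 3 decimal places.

At the threshold, the rate on sea urchins alone equals the profitability of abalone: λ·540/(1 + λ·5.1) = 71/6.9 = 10.29.
Rearranging, λ(540 − 10.29×5.1) = 10.29, so λ = 10.29/487.5 = 0.02111 per min.

0.021 per min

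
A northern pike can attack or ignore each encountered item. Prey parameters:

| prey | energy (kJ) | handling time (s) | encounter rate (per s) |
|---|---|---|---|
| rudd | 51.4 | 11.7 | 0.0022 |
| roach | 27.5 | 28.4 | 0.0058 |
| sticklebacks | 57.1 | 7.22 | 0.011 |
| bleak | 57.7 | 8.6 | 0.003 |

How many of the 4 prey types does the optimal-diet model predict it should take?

Rank by E/h (kJ/s): sticklebacks 7.91, bleak 6.71, rudd 4.39, roach 0.968. Include each in turn until the next type's E/h falls below the running intake rate.
Rate on top 1: 0.5819. bleak: 6.71 > 0.5819 → include.
Rate on top 2: 0.7249. rudd: 4.39 > 0.7249 → include.
Rate on top 3: 0.8084. roach: 0.968 > 0.8084 → include.
Optimal diet: sticklebacks, bleak, rudd, roach — 4 of 4 types.

4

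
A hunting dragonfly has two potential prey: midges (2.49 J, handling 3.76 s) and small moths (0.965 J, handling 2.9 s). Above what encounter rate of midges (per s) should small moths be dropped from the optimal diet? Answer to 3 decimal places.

Drop small moths once their profitability E₂/h₂ falls below the rate achievable on midges alone: E₂/h₂ = λE₁/(1 + λh₁).
Solve for λ: λE₁h₂ = E₂(1 + λh₁) → λ(E₁h₂ − E₂h₁) = E₂ → λ = E₂/(E₁h₂ − E₂h₁).
λ = 0.965/(2.49×2.9 − 0.965×3.76) = 0.965/3.593 = 0.2686 per s.

0.269 per s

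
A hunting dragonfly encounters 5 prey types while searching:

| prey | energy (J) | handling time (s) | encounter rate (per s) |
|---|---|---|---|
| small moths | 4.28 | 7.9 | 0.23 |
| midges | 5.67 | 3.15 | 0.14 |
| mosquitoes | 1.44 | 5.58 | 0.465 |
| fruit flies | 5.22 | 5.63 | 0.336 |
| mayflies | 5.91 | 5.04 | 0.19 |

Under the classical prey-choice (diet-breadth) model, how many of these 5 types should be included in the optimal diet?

Rank by E/h (J/s): midges 1.8, mayflies 1.17, fruit flies 0.927, small moths 0.542, mosquitoes 0.258. Include each in turn until the next type's E/h falls below the running intake rate.
Rate on top 1: 0.5509. mayflies: 1.17 > 0.5509 → include.
Rate on top 2: 0.7991. fruit flies: 0.927 > 0.7991 → include.
Rate on top 3: 0.8556. small moths: 0.542 < 0.8556 → exclude; stop.
Optimal diet: midges, mayflies, fruit flies — 3 of 5 types.

3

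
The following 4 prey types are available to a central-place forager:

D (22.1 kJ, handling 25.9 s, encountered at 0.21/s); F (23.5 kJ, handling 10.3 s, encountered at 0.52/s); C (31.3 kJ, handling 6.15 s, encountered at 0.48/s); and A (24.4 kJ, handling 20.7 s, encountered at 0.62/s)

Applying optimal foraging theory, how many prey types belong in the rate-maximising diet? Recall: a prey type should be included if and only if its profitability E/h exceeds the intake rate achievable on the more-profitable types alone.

Profitabilities (E/h, kJ/s): C 5.09, F 2.28, A 1.18, D 0.853. Add prey in this order while the next type's profitability exceeds the intake rate on those already taken.
Rate on top 1: 3.802. F: 2.28 < 3.802 → exclude; stop.
Optimal diet: C — 1 of 4 types.

1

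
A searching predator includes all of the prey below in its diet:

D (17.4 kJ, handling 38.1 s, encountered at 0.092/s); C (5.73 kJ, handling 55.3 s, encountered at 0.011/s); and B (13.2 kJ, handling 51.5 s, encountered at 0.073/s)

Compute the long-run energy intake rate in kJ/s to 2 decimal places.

R = Σλ_iE_i / (1 + Σλ_ih_i)
Numerator: 0.092×17.4 + 0.011×5.73 + 0.073×13.2 = 2.627
Denominator: 1 + 0.092×38.1 + 0.011×55.3 + 0.073×51.5 = 8.873
R = 2.627/8.873 = 0.2961 kJ/s

0.30 kJ/s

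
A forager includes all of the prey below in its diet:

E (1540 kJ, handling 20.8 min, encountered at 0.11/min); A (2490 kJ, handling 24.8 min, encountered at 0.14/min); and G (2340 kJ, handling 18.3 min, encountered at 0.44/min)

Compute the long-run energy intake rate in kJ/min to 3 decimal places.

R = (0.11×1540 + 0.14×2490 + 0.44×2340) / (1 + 0.11×20.8 + 0.14×24.8 + 0.44×18.3) = 1548/14.81 = 104.5 kJ/min.

104.483 kJ/min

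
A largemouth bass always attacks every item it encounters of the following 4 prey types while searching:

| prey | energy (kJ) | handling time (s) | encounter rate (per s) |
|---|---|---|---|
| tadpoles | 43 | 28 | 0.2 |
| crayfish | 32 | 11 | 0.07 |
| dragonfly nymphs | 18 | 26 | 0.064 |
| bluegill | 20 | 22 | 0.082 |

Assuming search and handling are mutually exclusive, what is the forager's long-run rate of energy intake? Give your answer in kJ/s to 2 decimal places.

R = Σλ_iE_i / (1 + Σλ_ih_i)
Numerator: 0.2×43 + 0.07×32 + 0.064×18 + 0.082×20 = 13.63
Denominator: 1 + 0.2×28 + 0.07×11 + 0.064×26 + 0.082×22 = 10.84
R = 13.63/10.84 = 1.258 kJ/s

1.26 kJ/s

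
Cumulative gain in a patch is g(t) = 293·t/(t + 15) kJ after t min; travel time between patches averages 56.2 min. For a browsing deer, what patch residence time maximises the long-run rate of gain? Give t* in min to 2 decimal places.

29.03 min

Optimal t* satisfies g'(t*) = g(t*)/(T + t*).
g'(t) = 293·15/(t + 15)². Setting 293·15/(t+15)² = 293t/[(t+15)(56.2+t)] gives 15(56.2+t) = t(t+15), so t² = 15×56.2 = 843.
t* = √843 = 29.03 min.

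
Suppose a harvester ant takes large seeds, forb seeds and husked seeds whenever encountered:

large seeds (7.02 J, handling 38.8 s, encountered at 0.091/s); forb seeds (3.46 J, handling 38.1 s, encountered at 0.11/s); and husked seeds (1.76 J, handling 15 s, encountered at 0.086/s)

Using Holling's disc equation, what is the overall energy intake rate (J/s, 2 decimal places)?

0.12 J/s

Energy encountered per unit search time: 0.091×7.02 + 0.11×3.46 + 0.086×1.76 = 1.171 J/s.
Handling time per unit search time: 0.091×38.8 + 0.11×38.1 + 0.086×15 = 9.012.
Rate = 1.171/(1 + 9.012) = 0.1169 J/s.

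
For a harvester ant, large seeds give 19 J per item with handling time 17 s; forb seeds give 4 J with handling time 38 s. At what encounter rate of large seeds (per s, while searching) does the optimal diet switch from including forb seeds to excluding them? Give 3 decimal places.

0.006 per s

The zero-one rule: include forb seeds iff E₂/h₂ > λE₁/(1+λh₁). Equality gives the switch point.
λE₁h₂ = E₂ + λE₂h₁ ⇒ λ = E₂/(E₁h₂ − E₂h₁) = 4/(722 − 68) = 0.006116 per s.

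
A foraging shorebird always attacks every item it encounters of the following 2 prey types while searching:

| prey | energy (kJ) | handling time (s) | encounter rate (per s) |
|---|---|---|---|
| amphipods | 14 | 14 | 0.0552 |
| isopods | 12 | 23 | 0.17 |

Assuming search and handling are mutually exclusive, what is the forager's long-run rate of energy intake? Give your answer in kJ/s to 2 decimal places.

0.49 kJ/s

R = Σλ_iE_i / (1 + Σλ_ih_i)
Numerator: 0.0552×14 + 0.17×12 = 2.813
Denominator: 1 + 0.0552×14 + 0.17×23 = 5.683
R = 2.813/5.683 = 0.495 kJ/s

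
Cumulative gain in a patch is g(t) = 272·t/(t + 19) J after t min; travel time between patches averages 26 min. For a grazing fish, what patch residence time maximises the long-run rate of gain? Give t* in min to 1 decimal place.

Maximise g(t)/(T+t): set derivative to zero → g'(t)(T+t) = g(t).
g'(t) = 272·19/(t + 19)². Setting 272·19/(t+19)² = 272t/[(t+19)(26+t)] gives 19(26+t) = t(t+19), so t² = 19×26 = 494.
t* = √494 = 22.23 min.

22.2 min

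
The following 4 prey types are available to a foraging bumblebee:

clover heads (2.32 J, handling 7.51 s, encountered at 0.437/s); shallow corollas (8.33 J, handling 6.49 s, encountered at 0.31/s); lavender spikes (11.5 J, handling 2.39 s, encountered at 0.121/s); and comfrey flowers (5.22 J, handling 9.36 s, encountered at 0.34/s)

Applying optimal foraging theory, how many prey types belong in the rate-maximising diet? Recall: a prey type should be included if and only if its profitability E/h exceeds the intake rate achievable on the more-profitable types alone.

Rank by E/h (J/s): lavender spikes 4.81, shallow corollas 1.28, comfrey flowers 0.558, clover heads 0.309. Include each in turn until the next type's E/h falls below the running intake rate.
Rate on top 1: 1.079. shallow corollas: 1.28 > 1.079 → include.
Rate on top 2: 1.204. comfrey flowers: 0.558 < 1.204 → exclude; stop.
Optimal diet: lavender spikes, shallow corollas — 2 of 4 types.

2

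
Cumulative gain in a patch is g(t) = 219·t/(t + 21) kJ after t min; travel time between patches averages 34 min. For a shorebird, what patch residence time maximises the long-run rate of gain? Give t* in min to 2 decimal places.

Optimal t* satisfies g'(t*) = g(t*)/(T + t*).
g'(t) = 219·21/(t + 21)². Setting 219·21/(t+21)² = 219t/[(t+21)(34+t)] gives 21(34+t) = t(t+21), so t² = 21×34 = 714.
t* = √714 = 26.72 min.

26.72 min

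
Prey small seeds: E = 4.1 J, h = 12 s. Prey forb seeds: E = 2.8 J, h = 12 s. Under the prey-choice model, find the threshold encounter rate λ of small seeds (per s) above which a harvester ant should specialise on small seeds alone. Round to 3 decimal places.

0.179 per s

Drop forb seeds once their profitability E₂/h₂ falls below the rate achievable on small seeds alone: E₂/h₂ = λE₁/(1 + λh₁).
Solve for λ: λE₁h₂ = E₂(1 + λh₁) → λ(E₁h₂ − E₂h₁) = E₂ → λ = E₂/(E₁h₂ − E₂h₁).
λ = 2.8/(4.1×12 − 2.8×12) = 2.8/15.6 = 0.1795 per s.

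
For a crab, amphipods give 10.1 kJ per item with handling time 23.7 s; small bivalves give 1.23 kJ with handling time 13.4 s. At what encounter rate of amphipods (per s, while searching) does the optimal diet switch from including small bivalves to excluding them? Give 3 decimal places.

At the threshold, the rate on amphipods alone equals the profitability of small bivalves: λ·10.1/(1 + λ·23.7) = 1.23/13.4 = 0.09179.
Rearranging, λ(10.1 − 0.09179×23.7) = 0.09179, so λ = 0.09179/7.925 = 0.01158 per s.

0.012 per s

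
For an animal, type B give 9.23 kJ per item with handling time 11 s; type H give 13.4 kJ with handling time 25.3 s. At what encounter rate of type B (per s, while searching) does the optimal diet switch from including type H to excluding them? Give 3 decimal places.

The zero-one rule: include type H iff E₂/h₂ > λE₁/(1+λh₁). Equality gives the switch point.
λE₁h₂ = E₂ + λE₂h₁ ⇒ λ = E₂/(E₁h₂ − E₂h₁) = 13.4/(233.5 − 147.4) = 0.1556 per s.

0.156 per s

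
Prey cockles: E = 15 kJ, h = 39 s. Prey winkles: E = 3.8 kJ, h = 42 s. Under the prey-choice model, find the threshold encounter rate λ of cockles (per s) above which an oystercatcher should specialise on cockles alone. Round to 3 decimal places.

0.008 per s

At the threshold, the rate on cockles alone equals the profitability of winkles: λ·15/(1 + λ·39) = 3.8/42 = 0.09048.
Rearranging, λ(15 − 0.09048×39) = 0.09048, so λ = 0.09048/11.47 = 0.007887 per s.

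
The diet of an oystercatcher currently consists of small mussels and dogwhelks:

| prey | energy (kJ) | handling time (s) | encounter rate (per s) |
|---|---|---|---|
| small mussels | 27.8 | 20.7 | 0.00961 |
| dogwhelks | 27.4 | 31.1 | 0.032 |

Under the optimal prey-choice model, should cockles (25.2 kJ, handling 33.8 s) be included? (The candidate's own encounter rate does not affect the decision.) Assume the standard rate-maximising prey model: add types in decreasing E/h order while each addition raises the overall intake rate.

Intake rate on the current diet: R = (0.00961×27.8 + 0.032×27.4) / (1 + 0.00961×20.7 + 0.032×31.1) = 1.144/2.194 = 0.5214 kJ/s.
Profitability of cockles: 25.2/33.8 = 0.7456 kJ/s.
Since 0.7456 > R, including cockles increases the long-run rate.

Yes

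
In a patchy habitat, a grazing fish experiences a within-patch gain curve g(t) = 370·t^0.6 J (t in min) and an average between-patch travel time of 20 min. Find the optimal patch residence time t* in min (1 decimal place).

Optimal t* satisfies g'(t*) = g(t*)/(T + t*).
g'(t) = 0.6·370·t^-0.4. Setting 0.6·370·t^-0.4 = 370·t^0.6/(20+t) gives 0.6(20+t) = t, so 0.40·t = 0.6×20.
t* = 0.6×20/0.40 = 30 min.

30.0 min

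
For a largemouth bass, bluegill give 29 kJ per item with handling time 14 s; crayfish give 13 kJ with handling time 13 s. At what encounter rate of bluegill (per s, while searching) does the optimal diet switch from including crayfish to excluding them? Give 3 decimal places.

0.067 per s

The zero-one rule: include crayfish iff E₂/h₂ > λE₁/(1+λh₁). Equality gives the switch point.
λE₁h₂ = E₂ + λE₂h₁ ⇒ λ = E₂/(E₁h₂ − E₂h₁) = 13/(377 − 182) = 0.06667 per s.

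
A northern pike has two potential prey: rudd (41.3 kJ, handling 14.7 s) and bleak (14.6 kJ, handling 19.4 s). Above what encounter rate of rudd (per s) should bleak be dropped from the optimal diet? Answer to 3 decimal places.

0.025 per s

At the threshold, the rate on rudd alone equals the profitability of bleak: λ·41.3/(1 + λ·14.7) = 14.6/19.4 = 0.7526.
Rearranging, λ(41.3 − 0.7526×14.7) = 0.7526, so λ = 0.7526/30.24 = 0.02489 per s.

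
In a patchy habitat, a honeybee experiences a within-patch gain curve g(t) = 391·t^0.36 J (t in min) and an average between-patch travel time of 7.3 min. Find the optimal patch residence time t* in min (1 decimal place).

4.1 min

Optimal t* satisfies g'(t*) = g(t*)/(T + t*).
g'(t) = 0.36·391·t^-0.64. Setting 0.36·391·t^-0.64 = 391·t^0.36/(7.3+t) gives 0.36(7.3+t) = t, so 0.64·t = 0.36×7.3.
t* = 0.36×7.3/0.64 = 4.106 min.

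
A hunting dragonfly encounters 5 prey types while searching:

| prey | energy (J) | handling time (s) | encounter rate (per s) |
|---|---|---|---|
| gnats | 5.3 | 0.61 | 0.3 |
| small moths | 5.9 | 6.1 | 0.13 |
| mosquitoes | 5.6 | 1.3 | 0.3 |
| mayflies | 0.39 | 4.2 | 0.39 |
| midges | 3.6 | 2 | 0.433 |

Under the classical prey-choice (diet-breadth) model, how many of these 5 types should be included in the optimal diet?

E/h in descending order: gnats 8.69, mosquitoes 4.31, midges 1.8, small moths 0.967, mayflies 0.0929 J/s. The optimal diet is the largest prefix of this list for which every included type satisfies E_i/h_i > R on the types above it.
Rate on top 1: 1.344. mosquitoes: 4.31 > 1.344 → include.
Rate on top 2: 2.079. midges: 1.8 < 2.079 → exclude; stop.
Optimal diet: gnats, mosquitoes — 2 of 5 types.

2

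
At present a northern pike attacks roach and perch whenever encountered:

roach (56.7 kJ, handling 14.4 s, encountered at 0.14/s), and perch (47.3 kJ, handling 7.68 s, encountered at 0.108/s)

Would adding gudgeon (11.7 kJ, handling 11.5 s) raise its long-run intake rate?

No

On roach and perch alone, R = ΣλE/(1+Σλh) = 13.05/3.845 = 3.393 kJ/s.
Profitability of gudgeon: 11.7/11.5 = 1.017 kJ/s.
Since 1.017 < R, time spent handling gudgeon is better spent searching.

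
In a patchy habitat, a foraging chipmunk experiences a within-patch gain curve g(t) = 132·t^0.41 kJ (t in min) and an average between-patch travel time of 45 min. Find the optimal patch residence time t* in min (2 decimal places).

Optimal t* satisfies g'(t*) = g(t*)/(T + t*).
g'(t) = 0.41·132·t^-0.59. Setting 0.41·132·t^-0.59 = 132·t^0.41/(45+t) gives 0.41(45+t) = t, so 0.59·t = 0.41×45.
t* = 0.41×45/0.59 = 31.27 min.

31.27 min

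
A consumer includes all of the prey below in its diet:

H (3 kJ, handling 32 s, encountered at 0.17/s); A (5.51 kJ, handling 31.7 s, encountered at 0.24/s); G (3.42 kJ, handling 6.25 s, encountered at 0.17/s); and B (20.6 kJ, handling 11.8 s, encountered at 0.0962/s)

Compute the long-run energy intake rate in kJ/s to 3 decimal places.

0.271 kJ/s

R = Σλ_iE_i / (1 + Σλ_ih_i)
Numerator: 0.17×3 + 0.24×5.51 + 0.17×3.42 + 0.0962×20.6 = 4.396
Denominator: 1 + 0.17×32 + 0.24×31.7 + 0.17×6.25 + 0.0962×11.8 = 16.25
R = 4.396/16.25 = 0.2706 kJ/s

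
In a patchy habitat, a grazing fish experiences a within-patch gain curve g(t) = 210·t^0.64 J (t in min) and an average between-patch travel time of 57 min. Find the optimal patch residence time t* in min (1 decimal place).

101.3 min

By the marginal value theorem, leave when the instantaneous gain rate g'(t) equals the habitat-wide average g(t)/(T + t).
g'(t) = 0.64·210·t^-0.36. Setting 0.64·210·t^-0.36 = 210·t^0.64/(57+t) gives 0.64(57+t) = t, so 0.36·t = 0.64×57.
t* = 0.64×57/0.36 = 101.3 min.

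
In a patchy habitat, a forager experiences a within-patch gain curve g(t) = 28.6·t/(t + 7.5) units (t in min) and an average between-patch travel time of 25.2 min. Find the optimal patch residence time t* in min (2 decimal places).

By the marginal value theorem, leave when the instantaneous gain rate g'(t) equals the habitat-wide average g(t)/(T + t).
g'(t) = 28.6·7.5/(t + 7.5)². Setting 28.6·7.5/(t+7.5)² = 28.6t/[(t+7.5)(25.2+t)] gives 7.5(25.2+t) = t(t+7.5), so t² = 7.5×25.2 = 189.
t* = √189 = 13.75 min.

13.75 min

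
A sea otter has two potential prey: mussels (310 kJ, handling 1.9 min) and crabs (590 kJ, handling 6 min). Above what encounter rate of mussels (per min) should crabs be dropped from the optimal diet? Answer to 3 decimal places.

Drop crabs once their profitability E₂/h₂ falls below the rate achievable on mussels alone: E₂/h₂ = λE₁/(1 + λh₁).
Solve for λ: λE₁h₂ = E₂(1 + λh₁) → λ(E₁h₂ − E₂h₁) = E₂ → λ = E₂/(E₁h₂ − E₂h₁).
λ = 590/(310×6 − 590×1.9) = 590/739 = 0.7984 per min.

0.798 per min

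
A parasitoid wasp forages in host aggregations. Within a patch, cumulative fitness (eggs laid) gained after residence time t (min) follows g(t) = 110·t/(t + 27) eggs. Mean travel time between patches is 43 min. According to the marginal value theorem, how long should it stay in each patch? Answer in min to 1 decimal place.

By the marginal value theorem, leave when the instantaneous gain rate g'(t) equals the habitat-wide average g(t)/(T + t).
g'(t) = 110·27/(t + 27)². Setting 110·27/(t+27)² = 110t/[(t+27)(43+t)] gives 27(43+t) = t(t+27), so t² = 27×43 = 1161.
t* = √1161 = 34.07 min.

34.1 min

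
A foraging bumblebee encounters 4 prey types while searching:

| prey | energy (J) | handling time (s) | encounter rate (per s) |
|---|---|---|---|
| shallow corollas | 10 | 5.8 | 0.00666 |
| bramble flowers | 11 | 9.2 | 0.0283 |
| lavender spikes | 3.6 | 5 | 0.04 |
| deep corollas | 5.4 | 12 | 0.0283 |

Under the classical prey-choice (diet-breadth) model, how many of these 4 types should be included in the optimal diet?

4

Rank by E/h (J/s): shallow corollas 1.72, bramble flowers 1.2, lavender spikes 0.72, deep corollas 0.45. Include each in turn until the next type's E/h falls below the running intake rate.
Rate on top 1: 0.06412. bramble flowers: 1.2 > 0.06412 → include.
Rate on top 2: 0.2909. lavender spikes: 0.72 > 0.2909 → include.
Rate on top 3: 0.3482. deep corollas: 0.45 > 0.3482 → include.
Optimal diet: shallow corollas, bramble flowers, lavender spikes, deep corollas — 4 of 4 types.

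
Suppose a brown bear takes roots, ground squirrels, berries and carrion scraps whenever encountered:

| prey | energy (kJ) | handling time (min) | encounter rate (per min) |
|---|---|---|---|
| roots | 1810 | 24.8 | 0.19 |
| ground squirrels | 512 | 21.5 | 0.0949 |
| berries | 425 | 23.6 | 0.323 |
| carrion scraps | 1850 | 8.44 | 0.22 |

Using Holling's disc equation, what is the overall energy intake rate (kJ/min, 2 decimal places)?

R = Σλ_iE_i / (1 + Σλ_ih_i)
Numerator: 0.19×1810 + 0.0949×512 + 0.323×425 + 0.22×1850 = 936.8
Denominator: 1 + 0.19×24.8 + 0.0949×21.5 + 0.323×23.6 + 0.22×8.44 = 17.23
R = 936.8/17.23 = 54.36 kJ/min

54.36 kJ/min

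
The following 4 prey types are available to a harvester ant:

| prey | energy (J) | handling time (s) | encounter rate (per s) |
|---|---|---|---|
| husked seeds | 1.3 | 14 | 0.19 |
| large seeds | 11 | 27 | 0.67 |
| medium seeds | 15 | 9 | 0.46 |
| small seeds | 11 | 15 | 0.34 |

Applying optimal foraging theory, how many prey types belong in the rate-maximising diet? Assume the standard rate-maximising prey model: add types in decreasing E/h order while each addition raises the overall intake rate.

1

Rank by E/h (J/s): medium seeds 1.67, small seeds 0.733, large seeds 0.407, husked seeds 0.0929. Include each in turn until the next type's E/h falls below the running intake rate.
Rate on top 1: 1.342. small seeds: 0.733 < 1.342 → exclude; stop.
Optimal diet: medium seeds — 1 of 4 types.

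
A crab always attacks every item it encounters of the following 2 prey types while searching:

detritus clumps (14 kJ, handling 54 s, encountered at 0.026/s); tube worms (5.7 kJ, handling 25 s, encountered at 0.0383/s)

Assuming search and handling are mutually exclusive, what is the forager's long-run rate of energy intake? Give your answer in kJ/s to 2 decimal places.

R = Σλ_iE_i / (1 + Σλ_ih_i)
Numerator: 0.026×14 + 0.0383×5.7 = 0.5823
Denominator: 1 + 0.026×54 + 0.0383×25 = 3.361
R = 0.5823/3.361 = 0.1732 kJ/s

0.17 kJ/s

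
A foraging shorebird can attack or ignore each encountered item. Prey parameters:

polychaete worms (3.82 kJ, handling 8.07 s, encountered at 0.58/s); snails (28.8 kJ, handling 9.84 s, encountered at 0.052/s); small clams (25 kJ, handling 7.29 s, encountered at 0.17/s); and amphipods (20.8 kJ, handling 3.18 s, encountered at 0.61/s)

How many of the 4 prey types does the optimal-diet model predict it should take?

1

Rank by E/h (kJ/s): amphipods 6.54, small clams 3.43, snails 2.93, polychaete worms 0.473. Include each in turn until the next type's E/h falls below the running intake rate.
Rate on top 1: 4.316. small clams: 3.43 < 4.316 → exclude; stop.
Optimal diet: amphipods — 1 of 4 types.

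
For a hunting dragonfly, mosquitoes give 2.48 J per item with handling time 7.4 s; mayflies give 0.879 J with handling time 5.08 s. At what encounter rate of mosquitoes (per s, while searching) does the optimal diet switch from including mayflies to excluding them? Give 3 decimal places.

At the threshold, the rate on mosquitoes alone equals the profitability of mayflies: λ·2.48/(1 + λ·7.4) = 0.879/5.08 = 0.173.
Rearranging, λ(2.48 − 0.173×7.4) = 0.173, so λ = 0.173/1.2 = 0.1442 per s.

0.144 per s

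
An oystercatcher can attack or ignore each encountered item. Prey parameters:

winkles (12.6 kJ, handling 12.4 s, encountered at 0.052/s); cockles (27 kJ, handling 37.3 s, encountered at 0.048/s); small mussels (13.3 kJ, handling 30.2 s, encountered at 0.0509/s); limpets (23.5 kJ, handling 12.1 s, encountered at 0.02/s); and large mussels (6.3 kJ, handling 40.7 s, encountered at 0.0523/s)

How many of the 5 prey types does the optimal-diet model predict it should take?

3

E/h in descending order: limpets 1.94, winkles 1.02, cockles 0.724, small mussels 0.44, large mussels 0.155 kJ/s. The optimal diet is the largest prefix of this list for which every included type satisfies E_i/h_i > R on the types above it.
Rate on top 1: 0.3784. winkles: 1.02 > 0.3784 → include.
Rate on top 2: 0.5964. cockles: 0.724 > 0.5964 → include.
Rate on top 3: 0.6584. small mussels: 0.44 < 0.6584 → exclude; stop.
Optimal diet: limpets, winkles, cockles — 3 of 5 types.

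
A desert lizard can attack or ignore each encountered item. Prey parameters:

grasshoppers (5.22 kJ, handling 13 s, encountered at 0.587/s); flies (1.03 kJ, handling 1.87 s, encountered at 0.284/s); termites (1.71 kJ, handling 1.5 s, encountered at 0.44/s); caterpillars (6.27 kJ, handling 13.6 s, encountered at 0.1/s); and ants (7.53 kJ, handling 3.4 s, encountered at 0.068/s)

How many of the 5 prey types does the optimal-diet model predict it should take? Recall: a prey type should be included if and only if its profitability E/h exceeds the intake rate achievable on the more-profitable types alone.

Profitabilities (E/h, kJ/s): ants 2.21, termites 1.14, flies 0.551, caterpillars 0.461, grasshoppers 0.402. Add prey in this order while the next type's profitability exceeds the intake rate on those already taken.
Rate on top 1: 0.4159. termites: 1.14 > 0.4159 → include.
Rate on top 2: 0.6686. flies: 0.551 < 0.6686 → exclude; stop.
Optimal diet: ants, termites — 2 of 5 types.

2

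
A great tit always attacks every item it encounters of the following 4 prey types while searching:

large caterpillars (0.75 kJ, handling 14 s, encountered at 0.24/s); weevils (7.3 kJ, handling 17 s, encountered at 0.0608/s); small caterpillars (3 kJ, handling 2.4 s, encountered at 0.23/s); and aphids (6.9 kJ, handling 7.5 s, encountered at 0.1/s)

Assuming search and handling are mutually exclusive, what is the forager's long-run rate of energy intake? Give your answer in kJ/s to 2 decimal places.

R = Σλ_iE_i / (1 + Σλ_ih_i)
Numerator: 0.24×0.75 + 0.0608×7.3 + 0.23×3 + 0.1×6.9 = 2.004
Denominator: 1 + 0.24×14 + 0.0608×17 + 0.23×2.4 + 0.1×7.5 = 6.696
R = 2.004/6.696 = 0.2993 kJ/s

0.30 kJ/s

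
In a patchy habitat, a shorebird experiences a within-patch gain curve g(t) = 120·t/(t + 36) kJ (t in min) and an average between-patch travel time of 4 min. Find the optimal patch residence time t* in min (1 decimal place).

12.0 min

Optimal t* satisfies g'(t*) = g(t*)/(T + t*).
g'(t) = 120·36/(t + 36)². Setting 120·36/(t+36)² = 120t/[(t+36)(4+t)] gives 36(4+t) = t(t+36), so t² = 36×4 = 144.
t* = √144 = 12 min.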